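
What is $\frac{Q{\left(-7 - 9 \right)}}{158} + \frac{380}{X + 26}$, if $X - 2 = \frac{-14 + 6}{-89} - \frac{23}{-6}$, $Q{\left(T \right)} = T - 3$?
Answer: $\frac{31737467}{2693426} \approx 11.783$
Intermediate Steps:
$Q{\left(T \right)} = -3 + T$ ($Q{\left(T \right)} = T - 3 = -3 + T$)
$X = \frac{3163}{534}$ ($X = 2 + \left(\frac{-14 + 6}{-89} - \frac{23}{-6}\right) = 2 - - \frac{2095}{534} = 2 + \left(\frac{8}{89} + \frac{23}{6}\right) = 2 + \frac{2095}{534} = \frac{3163}{534} \approx 5.9232$)
$\frac{Q{\left(-7 - 9 \right)}}{158} + \frac{380}{X + 26} = \frac{-3 - 16}{158} + \frac{380}{\frac{3163}{534} + 26} = \left(-3 - 16\right) \frac{1}{158} + \frac{380}{\frac{17047}{534}} = \left(-3 - 16\right) \frac{1}{158} + 380 \cdot \frac{534}{17047} = \left(-19\right) \frac{1}{158} + \frac{202920}{17047} = - \frac{19}{158} + \frac{202920}{17047} = \frac{31737467}{2693426}$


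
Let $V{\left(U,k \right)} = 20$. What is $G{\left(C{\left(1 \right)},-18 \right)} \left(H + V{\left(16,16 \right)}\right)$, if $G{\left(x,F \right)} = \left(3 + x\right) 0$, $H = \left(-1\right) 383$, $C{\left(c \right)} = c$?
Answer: $0$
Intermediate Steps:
$H = -383$
$G{\left(x,F \right)} = 0$
$G{\left(C{\left(1 \right)},-18 \right)} \left(H + V{\left(16,16 \right)}\right) = 0 \left(-383 + 20\right) = 0 \left(-363\right) = 0$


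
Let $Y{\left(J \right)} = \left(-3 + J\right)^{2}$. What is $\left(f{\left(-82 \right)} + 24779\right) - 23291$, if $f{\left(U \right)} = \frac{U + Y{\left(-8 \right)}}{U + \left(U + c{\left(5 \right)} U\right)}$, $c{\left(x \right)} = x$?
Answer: $\frac{854073}{574} \approx 1487.9$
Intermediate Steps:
$f{\left(U \right)} = \frac{121 + U}{7 U}$ ($f{\left(U \right)} = \frac{U + \left(-3 - 8\right)^{2}}{U + \left(U + 5 U\right)} = \frac{U + \left(-11\right)^{2}}{U + 6 U} = \frac{U + 121}{7 U} = \left(121 + U\right) \frac{1}{7 U} = \frac{121 + U}{7 U}$)
$\left(f{\left(-82 \right)} + 24779\right) - 23291 = \left(\frac{121 - 82}{7 \left(-82\right)} + 24779\right) - 23291 = \left(\frac{1}{7} \left(- \frac{1}{82}\right) 39 + 24779\right) - 23291 = \left(- \frac{39}{574} + 24779\right) - 23291 = \frac{14223107}{574} - 23291 = \frac{854073}{574}$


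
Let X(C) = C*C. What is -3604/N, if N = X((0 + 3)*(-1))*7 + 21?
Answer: -901/21 ≈ -42.905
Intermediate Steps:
X(C) = C²
N = 84 (N = ((0 + 3)*(-1))²*7 + 21 = (3*(-1))²*7 + 21 = (-3)²*7 + 21 = 9*7 + 21 = 63 + 21 = 84)
-3604/N = -3604/84 = -3604*1/84 = -901/21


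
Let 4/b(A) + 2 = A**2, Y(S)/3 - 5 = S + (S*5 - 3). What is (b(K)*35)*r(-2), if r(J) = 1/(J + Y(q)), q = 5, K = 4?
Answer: 5/47 ≈ 0.10638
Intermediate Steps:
Y(S) = 6 + 18*S (Y(S) = 15 + 3*(S + (S*5 - 3)) = 15 + 3*(S + (5*S - 3)) = 15 + 3*(S + (-3 + 5*S)) = 15 + 3*(-3 + 6*S) = 15 + (-9 + 18*S) = 6 + 18*S)
b(A) = 4/(-2 + A**2)
r(J) = 1/(96 + J) (r(J) = 1/(J + (6 + 18*5)) = 1/(J + (6 + 90)) = 1/(J + 96) = 1/(96 + J))
(b(K)*35)*r(-2) = ((4/(-2 + 4**2))*35)/(96 - 2) = ((4/(-2 + 16))*35)/94 = ((4/14)*35)*(1/94) = ((4*(1/14))*35)*(1/94) = ((2/7)*35)*(1/94) = 10*(1/94) = 5/47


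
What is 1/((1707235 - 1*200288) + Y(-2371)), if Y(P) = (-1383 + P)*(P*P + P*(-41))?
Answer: -1/21467063461 ≈ -4.6583e-11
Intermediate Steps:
Y(P) = (-1383 + P)*(P² - 41*P)
1/((1707235 - 1*200288) + Y(-2371)) = 1/((1707235 - 1*200288) - 2371*(56703 + (-2371)² - 1424*(-2371))) = 1/((1707235 - 200288) - 2371*(56703 + 5621641 + 3376304)) = 1/(1506947 - 2371*9054648) = 1/(1506947 - 21468570408) = 1/(-21467063461) = -1/21467063461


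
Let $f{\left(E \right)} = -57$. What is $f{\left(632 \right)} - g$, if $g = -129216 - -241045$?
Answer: $-111886$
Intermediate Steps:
$g = 111829$ ($g = -129216 + 241045 = 111829$)
$f{\left(632 \right)} - g = -57 - 111829 = -111886$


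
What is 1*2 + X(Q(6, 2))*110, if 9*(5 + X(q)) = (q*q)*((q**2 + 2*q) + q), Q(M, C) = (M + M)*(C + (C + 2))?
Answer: 342143452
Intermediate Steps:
Q(M, C) = 2*M*(2 + 2*C) (Q(M, C) = (2*M)*(C + (2 + C)) = (2*M)*(2 + 2*C) = 2*M*(2 + 2*C))
X(q) = -5 + q**2*(q**2 + 3*q)/9 (X(q) = -5 + ((q*q)*((q**2 + 2*q) + q))/9 = -5 + (q**2*(q**2 + 3*q))/9 = -5 + q**2*(q**2 + 3*q)/9)
1*2 + X(Q(6, 2))*110 = 1*2 + (-5 + (4*6*(1 + 2))**3/3 + (4*6*(1 + 2))**4/9)*110 = 2 + (-5 + (4*6*3)**3/3 + (4*6*3)**4/9)*110 = 2 + (-5 + (1/3)*72**3 + (1/9)*72**4)*110 = 2 + (-5 + (1/3)*373248 + (1/9)*26873856)*110 = 2 + (-5 + 124416 + 2985984)*110 = 2 + 3110395*110 = 2 + 342143450 = 342143452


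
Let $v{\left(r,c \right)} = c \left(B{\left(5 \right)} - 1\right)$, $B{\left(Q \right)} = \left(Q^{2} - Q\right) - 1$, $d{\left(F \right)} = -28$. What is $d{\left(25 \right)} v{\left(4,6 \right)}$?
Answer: $-3024$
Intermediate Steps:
$B{\left(Q \right)} = -1 + Q^{2} - Q$
$v{\left(r,c \right)} = 18 c$ ($v{\left(r,c \right)} = c \left(\left(-1 + 5^{2} - 5\right) - 1\right) = c \left(\left(-1 + 25 - 5\right) - 1\right) = c \left(19 - 1\right) = c 18 = 18 c$)
$d{\left(25 \right)} v{\left(4,6 \right)} = - 28 \cdot 18 \cdot 6 = \left(-28\right) 108 = -3024$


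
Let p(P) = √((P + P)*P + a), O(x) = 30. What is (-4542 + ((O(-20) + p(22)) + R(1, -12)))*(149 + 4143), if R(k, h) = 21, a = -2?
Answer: -19275372 + 4292*√966 ≈ -1.9142e+7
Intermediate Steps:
p(P) = √(-2 + 2*P²) (p(P) = √((P + P)*P - 2) = √((2*P)*P - 2) = √(2*P² - 2) = √(-2 + 2*P²))
(-4542 + ((O(-20) + p(22)) + R(1, -12)))*(149 + 4143) = (-4542 + ((30 + √(-2 + 2*22²)) + 21))*(149 + 4143) = (-4542 + ((30 + √(-2 + 2*484)) + 21))*4292 = (-4542 + ((30 + √(-2 + 968)) + 21))*4292 = (-4542 + ((30 + √966) + 21))*4292 = (-4542 + (51 + √966))*4292 = (-4491 + √966)*4292 = -19275372 + 4292*√966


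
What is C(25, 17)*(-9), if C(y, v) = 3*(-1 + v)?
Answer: -432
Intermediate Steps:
C(y, v) = -3 + 3*v
C(25, 17)*(-9) = (-3 + 3*17)*(-9) = (-3 + 51)*(-9) = 48*(-9) = -432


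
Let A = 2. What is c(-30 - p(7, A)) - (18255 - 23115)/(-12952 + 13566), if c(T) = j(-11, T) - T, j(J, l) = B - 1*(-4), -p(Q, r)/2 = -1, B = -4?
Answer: 12254/307 ≈ 39.915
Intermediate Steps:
p(Q, r) = 2 (p(Q, r) = -2*(-1) = 2)
j(J, l) = 0 (j(J, l) = -4 - 1*(-4) = -4 + 4 = 0)
c(T) = -T (c(T) = 0 - T = -T)
c(-30 - p(7, A)) - (18255 - 23115)/(-12952 + 13566) = -(-30 - 1*2) - (18255 - 23115)/(-12952 + 13566) = -(-30 - 2) - (-4860)/614 = -1*(-32) - (-4860)/614 = 32 - 1*(-2430/307) = 32 + 2430/307 = 12254/307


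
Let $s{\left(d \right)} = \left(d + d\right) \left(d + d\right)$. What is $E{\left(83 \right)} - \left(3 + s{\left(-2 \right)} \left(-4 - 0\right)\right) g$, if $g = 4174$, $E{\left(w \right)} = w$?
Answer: $254697$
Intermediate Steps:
$s{\left(d \right)} = 4 d^{2}$ ($s{\left(d \right)} = 2 d 2 d = 4 d^{2}$)
$E{\left(83 \right)} - \left(3 + s{\left(-2 \right)} \left(-4 - 0\right)\right) g = 83 - \left(3 + 4 \left(-2\right)^{2} \left(-4 - 0\right)\right) 4174 = 83 - \left(3 + 4 \cdot 4 \left(-4 + 0\right)\right) 4174 = 83 - \left(3 + 16 \left(-4\right)\right) 4174 = 83 - \left(3 - 64\right) 4174 = 83 - \left(-61\right) 4174 = 83 - -254614 = 83 + 254614 = 254697$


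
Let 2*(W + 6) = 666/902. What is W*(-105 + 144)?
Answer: -198081/902 ≈ -219.60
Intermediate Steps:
W = -5079/902 (W = -6 + (666/902)/2 = -6 + (666*(1/902))/2 = -6 + (1/2)*(333/451) = -6 + 333/902 = -5079/902 ≈ -5.6308)
W*(-105 + 144) = -5079*(-105 + 144)/902 = -5079/902*39 = -198081/902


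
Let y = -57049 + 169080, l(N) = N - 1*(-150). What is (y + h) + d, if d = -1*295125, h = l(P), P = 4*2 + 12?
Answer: -182924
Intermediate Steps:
P = 20 (P = 8 + 12 = 20)
l(N) = 150 + N (l(N) = N + 150 = 150 + N)
y = 112031
h = 170 (h = 150 + 20 = 170)
d = -295125
(y + h) + d = (112031 + 170) - 295125 = 112201 - 295125 = -182924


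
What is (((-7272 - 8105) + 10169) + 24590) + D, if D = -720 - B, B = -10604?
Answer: 29266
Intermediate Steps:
D = 9884 (D = -720 - 1*(-10604) = -720 + 10604 = 9884)
(((-7272 - 8105) + 10169) + 24590) + D = (((-7272 - 8105) + 10169) + 24590) + 9884 = ((-15377 + 10169) + 24590) + 9884 = (-5208 + 24590) + 9884 = 19382 + 9884 = 29266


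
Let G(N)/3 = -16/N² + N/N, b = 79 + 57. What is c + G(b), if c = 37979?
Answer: 43907189/1156 ≈ 37982.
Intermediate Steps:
b = 136
G(N) = 3 - 48/N² (G(N) = 3*(-16/N² + N/N) = 3*(-16/N² + 1) = 3*(1 - 16/N²) = 3 - 48/N²)
c + G(b) = 37979 + (3 - 48/136²) = 37979 + (3 - 48*1/18496) = 37979 + (3 - 3/1156) = 37979 + 3465/1156 = 43907189/1156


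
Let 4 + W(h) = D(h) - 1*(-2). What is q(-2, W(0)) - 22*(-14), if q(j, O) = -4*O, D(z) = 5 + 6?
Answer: 272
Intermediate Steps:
D(z) = 11
W(h) = 9 (W(h) = -4 + (11 - 1*(-2)) = -4 + (11 + 2) = -4 + 13 = 9)
q(-2, W(0)) - 22*(-14) = -4*9 - 22*(-14) = -36 + 308 = 272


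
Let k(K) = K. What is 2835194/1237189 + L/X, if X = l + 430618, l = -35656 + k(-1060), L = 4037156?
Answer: 3055756790736/243665610739 ≈ 12.541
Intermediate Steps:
l = -36716 (l = -35656 - 1060 = -36716)
X = 393902 (X = -36716 + 430618 = 393902)
2835194/1237189 + L/X = 2835194/1237189 + 4037156/393902 = 2835194*(1/1237189) + 4037156*(1/393902) = 2835194/1237189 + 2018578/196951 = 3055756790736/243665610739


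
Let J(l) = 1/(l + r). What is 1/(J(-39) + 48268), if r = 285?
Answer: 246/11873929 ≈ 2.0718e-5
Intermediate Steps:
J(l) = 1/(285 + l) (J(l) = 1/(l + 285) = 1/(285 + l))
1/(J(-39) + 48268) = 1/(1/(285 - 39) + 48268) = 1/(1/246 + 48268) = 1/(11873929/246) = 246/11873929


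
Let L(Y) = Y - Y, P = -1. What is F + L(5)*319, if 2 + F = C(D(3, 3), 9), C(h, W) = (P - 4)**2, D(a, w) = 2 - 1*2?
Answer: 23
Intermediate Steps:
D(a, w) = 0 (D(a, w) = 2 - 2 = 0)
L(Y) = 0
C(h, W) = 25 (C(h, W) = (-1 - 4)**2 = (-5)**2 = 25)
F = 23 (F = -2 + 25 = 23)
F + L(5)*319 = 23 + 0*319 = 23 + 0 = 23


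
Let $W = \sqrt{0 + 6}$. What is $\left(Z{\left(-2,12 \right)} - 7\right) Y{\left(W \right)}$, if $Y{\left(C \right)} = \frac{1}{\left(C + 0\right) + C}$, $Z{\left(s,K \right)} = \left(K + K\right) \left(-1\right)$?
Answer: $- \frac{31 \sqrt{6}}{12} \approx -6.3279$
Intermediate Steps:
$Z{\left(s,K \right)} = - 2 K$ ($Z{\left(s,K \right)} = 2 K \left(-1\right) = - 2 K$)
$W = \sqrt{6} \approx 2.4495$
$Y{\left(C \right)} = \frac{1}{2 C}$ ($Y{\left(C \right)} = \frac{1}{C + C} = \frac{1}{2 C}$)
$\left(Z{\left(-2,12 \right)} - 7\right) Y{\left(W \right)} = \left(\left(-2\right) 12 - 7\right) \frac{1}{2 \sqrt{6}} = \left(-24 - 7\right) \frac{\frac{1}{6} \sqrt{6}}{2} = - 31 \frac{\sqrt{6}}{12} = - \frac{31 \sqrt{6}}{12}$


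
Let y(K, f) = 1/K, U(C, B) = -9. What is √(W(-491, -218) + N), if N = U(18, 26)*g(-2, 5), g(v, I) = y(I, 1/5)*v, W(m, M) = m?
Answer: I*√12185/5 ≈ 22.077*I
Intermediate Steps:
g(v, I) = v/I
N = 18/5 (N = -(-18)/5 = -9*(-⅖) = 18/5 ≈ 3.6000)
√(W(-491, -218) + N) = √(-491 + 18/5) = √(-2437/5) = I*√12185/5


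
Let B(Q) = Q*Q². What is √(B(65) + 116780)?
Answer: √391405 ≈ 625.62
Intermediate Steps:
B(Q) = Q³
√(B(65) + 116780) = √(65³ + 116780) = √(274625 + 116780) = √391405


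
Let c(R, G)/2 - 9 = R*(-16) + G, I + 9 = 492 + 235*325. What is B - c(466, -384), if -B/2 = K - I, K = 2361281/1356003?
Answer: 229672353572/1356003 ≈ 1.6937e+5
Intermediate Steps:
I = 76858 (I = -9 + (492 + 235*325) = -9 + (492 + 76375) = -9 + 76867 = 76858)
K = 2361281/1356003 (K = 2361281*(1/1356003) = 2361281/1356003 ≈ 1.7414)
c(R, G) = 18 - 32*R + 2*G (c(R, G) = 18 + 2*(R*(-16) + G) = 18 + 2*(-16*R + G) = 18 + 2*(G - 16*R) = 18 + (-32*R + 2*G) = 18 - 32*R + 2*G)
B = 208434634586/1356003 (B = -2*(2361281/1356003 - 1*76858) = -2*(2361281/1356003 - 76858) = -2*(-104217317293/1356003) = 208434634586/1356003 ≈ 1.5371e+5)
B - c(466, -384) = 208434634586/1356003 - (18 - 32*466 + 2*(-384)) = 208434634586/1356003 - (18 - 14912 - 768) = 208434634586/1356003 - 1*(-15662) = 208434634586/1356003 + 15662 = 229672353572/1356003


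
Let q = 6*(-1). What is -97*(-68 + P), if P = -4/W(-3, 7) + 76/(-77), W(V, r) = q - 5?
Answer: 512548/77 ≈ 6656.5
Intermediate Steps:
q = -6
W(V, r) = -11 (W(V, r) = -6 - 5 = -11)
P = -48/77 (P = -4/(-11) + 76/(-77) = -4*(-1/11) + 76*(-1/77) = 4/11 - 76/77 = -48/77 ≈ -0.62338)
-97*(-68 + P) = -97*(-68 - 48/77) = -97*(-5284/77) = 512548/77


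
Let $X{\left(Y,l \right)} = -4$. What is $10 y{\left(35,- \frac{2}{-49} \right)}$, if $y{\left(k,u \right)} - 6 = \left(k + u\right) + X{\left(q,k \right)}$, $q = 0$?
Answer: $\frac{18150}{49} \approx 370.41$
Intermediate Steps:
$y{\left(k,u \right)} = 2 + k + u$ ($y{\left(k,u \right)} = 6 - \left(4 - k - u\right) = 6 + \left(-4 + k + u\right) = 2 + k + u$)
$10 y{\left(35,- \frac{2}{-49} \right)} = 10 \left(2 + 35 - \frac{2}{-49}\right) = 10 \left(2 + 35 - - \frac{2}{49}\right) = 10 \left(2 + 35 + \frac{2}{49}\right) = 10 \cdot \frac{1815}{49} = \frac{18150}{49}$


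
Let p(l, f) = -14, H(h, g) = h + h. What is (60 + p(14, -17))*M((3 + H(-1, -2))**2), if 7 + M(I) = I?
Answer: -276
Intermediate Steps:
H(h, g) = 2*h
M(I) = -7 + I
(60 + p(14, -17))*M((3 + H(-1, -2))**2) = (60 - 14)*(-7 + (3 + 2*(-1))**2) = 46*(-7 + (3 - 2)**2) = 46*(-7 + 1**2) = 46*(-7 + 1) = 46*(-6) = -276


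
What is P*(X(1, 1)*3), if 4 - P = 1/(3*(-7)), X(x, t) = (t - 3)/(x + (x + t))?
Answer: -170/21 ≈ -8.0952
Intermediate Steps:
X(x, t) = (-3 + t)/(t + 2*x) (X(x, t) = (-3 + t)/(x + (t + x)) = (-3 + t)/(t + 2*x))
P = 85/21 (P = 4 - 1/(3*(-7)) = 4 - 1/(-21) = 4 - 1*(-1/21) = 4 + 1/21 = 85/21 ≈ 4.0476)
P*(X(1, 1)*3) = 85*(((-3 + 1)/(1 + 2*1))*3)/21 = 85*((-2/(1 + 2))*3)/21 = 85*((-2/3)*3)/21 = 85*(((⅓)*(-2))*3)/21 = 85*(-⅔*3)/21 = (85/21)*(-2) = -170/21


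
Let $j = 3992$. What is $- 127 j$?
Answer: $-506984$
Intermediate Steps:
$- 127 j = \left(-127\right) 3992 = -506984$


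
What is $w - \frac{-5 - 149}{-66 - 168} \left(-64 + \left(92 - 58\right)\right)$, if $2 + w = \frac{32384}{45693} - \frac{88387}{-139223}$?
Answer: $\frac{1578504257695}{82699715007} \approx 19.087$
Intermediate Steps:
$w = - \frac{4175768255}{6361516539}$ ($w = -2 + \left(\frac{32384}{45693} - \frac{88387}{-139223}\right) = -2 + \left(32384 \cdot \frac{1}{45693} - - \frac{88387}{139223}\right) = -2 + \left(\frac{32384}{45693} + \frac{88387}{139223}\right) = -2 + \frac{8547264823}{6361516539} = - \frac{4175768255}{6361516539} \approx -0.65641$)
$w - \frac{-5 - 149}{-66 - 168} \left(-64 + \left(92 - 58\right)\right) = - \frac{4175768255}{6361516539} - \frac{-5 - 149}{-66 - 168} \left(-64 + \left(92 - 58\right)\right) = - \frac{4175768255}{6361516539} - - \frac{154}{-234} \left(-64 + 34\right) = - \frac{4175768255}{6361516539} - \left(-154\right) \left(- \frac{1}{234}\right) \left(-30\right) = - \frac{4175768255}{6361516539} - \frac{77}{117} \left(-30\right) = - \frac{4175768255}{6361516539} - - \frac{770}{39} = - \frac{4175768255}{6361516539} + \frac{770}{39} = \frac{1578504257695}{82699715007}$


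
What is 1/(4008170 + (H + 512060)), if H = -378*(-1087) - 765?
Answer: 1/4930351 ≈ 2.0283e-7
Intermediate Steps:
H = 410121 (H = 410886 - 765 = 410121)
1/(4008170 + (H + 512060)) = 1/(4008170 + (410121 + 512060)) = 1/(4008170 + 922181) = 1/4930351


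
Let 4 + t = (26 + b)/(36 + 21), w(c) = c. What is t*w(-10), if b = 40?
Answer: 540/19 ≈ 28.421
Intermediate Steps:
t = -54/19 (t = -4 + (26 + 40)/(36 + 21) = -4 + 66/57 = -4 + 66*(1/57) = -4 + 22/19 = -54/19 ≈ -2.8421)
t*w(-10) = -54/19*(-10) = 540/19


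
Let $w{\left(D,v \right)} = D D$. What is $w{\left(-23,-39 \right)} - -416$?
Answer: $945$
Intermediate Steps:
$w{\left(D,v \right)} = D^{2}$
$w{\left(-23,-39 \right)} - -416 = \left(-23\right)^{2} - -416 = 529 + 416 = 945$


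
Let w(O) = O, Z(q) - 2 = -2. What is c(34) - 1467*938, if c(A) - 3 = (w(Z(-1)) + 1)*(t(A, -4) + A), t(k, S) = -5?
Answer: -1376014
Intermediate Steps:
Z(q) = 0 (Z(q) = 2 - 2 = 0)
c(A) = -2 + A (c(A) = 3 + (0 + 1)*(-5 + A) = 3 + 1*(-5 + A) = 3 + (-5 + A) = -2 + A)
c(34) - 1467*938 = (-2 + 34) - 1467*938 = 32 - 1376046 = -1376014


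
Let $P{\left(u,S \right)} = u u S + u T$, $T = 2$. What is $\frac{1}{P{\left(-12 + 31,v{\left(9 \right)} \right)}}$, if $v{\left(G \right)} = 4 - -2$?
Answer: $\frac{1}{2204} \approx 0.00045372$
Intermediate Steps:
$v{\left(G \right)} = 6$ ($v{\left(G \right)} = 4 + 2 = 6$)
$P{\left(u,S \right)} = 2 u + S u^{2}$ ($P{\left(u,S \right)} = u u S + u 2 = u^{2} S + 2 u = S u^{2} + 2 u = 2 u + S u^{2}$)
$\frac{1}{P{\left(-12 + 31,v{\left(9 \right)} \right)}} = \frac{1}{\left(-12 + 31\right) \left(2 + 6 \left(-12 + 31\right)\right)} = \frac{1}{19 \left(2 + 6 \cdot 19\right)} = \frac{1}{19 \left(2 + 114\right)} = \frac{1}{19 \cdot 116} = \frac{1}{2204}$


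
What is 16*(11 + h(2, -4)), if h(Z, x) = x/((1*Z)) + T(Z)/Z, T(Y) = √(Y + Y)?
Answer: 160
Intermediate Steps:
T(Y) = √2*√Y (T(Y) = √(2*Y) = √2*√Y)
h(Z, x) = x/Z + √2/√Z (h(Z, x) = x/((1*Z)) + (√2*√Z)/Z = x/Z + √2/√Z)
16*(11 + h(2, -4)) = 16*(11 + (-4 + √2*√2)/2) = 16*(11 + (-4 + 2)/2) = 16*(11 + (½)*(-2)) = 16*(11 - 1) = 16*10 = 160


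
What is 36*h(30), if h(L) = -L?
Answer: -1080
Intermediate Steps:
36*h(30) = 36*(-1*30) = 36*(-30) = -1080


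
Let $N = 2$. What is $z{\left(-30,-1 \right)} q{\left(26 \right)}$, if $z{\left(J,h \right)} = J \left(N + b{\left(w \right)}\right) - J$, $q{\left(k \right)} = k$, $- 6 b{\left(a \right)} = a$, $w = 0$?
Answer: $-780$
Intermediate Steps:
$b{\left(a \right)} = - \frac{a}{6}$
$z{\left(J,h \right)} = J$ ($z{\left(J,h \right)} = J \left(2 - 0\right) - J = J \left(2 + 0\right) - J = J 2 - J = 2 J - J = J$)
$z{\left(-30,-1 \right)} q{\left(26 \right)} = \left(-30\right) 26 = -780$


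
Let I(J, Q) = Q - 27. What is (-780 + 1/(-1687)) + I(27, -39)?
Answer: -1427203/1687 ≈ -846.00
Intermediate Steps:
I(J, Q) = -27 + Q
(-780 + 1/(-1687)) + I(27, -39) = (-780 + 1/(-1687)) + (-27 - 39) = (-780 - 1/1687) - 66 = -1315861/1687 - 66 = -1427203/1687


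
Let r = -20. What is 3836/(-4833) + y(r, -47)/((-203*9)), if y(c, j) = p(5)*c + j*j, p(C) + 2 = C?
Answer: -276103/140157 ≈ -1.9700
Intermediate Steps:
p(C) = -2 + C
y(c, j) = j² + 3*c (y(c, j) = (-2 + 5)*c + j*j = 3*c + j² = j² + 3*c)
3836/(-4833) + y(r, -47)/((-203*9)) = 3836/(-4833) + ((-47)² + 3*(-20))/((-203*9)) = 3836*(-1/4833) + (2209 - 60)/(-1827) = -3836/4833 + 2149*(-1/1827) = -3836/4833 - 307/261 = -276103/140157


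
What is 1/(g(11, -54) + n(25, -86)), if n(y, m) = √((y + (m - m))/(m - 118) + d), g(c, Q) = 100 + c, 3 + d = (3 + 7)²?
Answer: 22644/2493721 - 2*√1007913/2493721 ≈ 0.0082752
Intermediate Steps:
d = 97 (d = -3 + (3 + 7)² = -3 + 10² = -3 + 100 = 97)
n(y, m) = √(97 + y/(-118 + m)) (n(y, m) = √((y + (m - m))/(m - 118) + 97) = √((y + 0)/(-118 + m) + 97) = √(y/(-118 + m) + 97) = √(97 + y/(-118 + m)))
1/(g(11, -54) + n(25, -86)) = 1/((100 + 11) + √((-11446 + 25 + 97*(-86))/(-118 - 86))) = 1/(111 + √((-11446 + 25 - 8342)/(-204))) = 1/(111 + √(-1/204*(-19763))) = 1/(111 + √(19763/204)) = 1/(111 + √1007913/102)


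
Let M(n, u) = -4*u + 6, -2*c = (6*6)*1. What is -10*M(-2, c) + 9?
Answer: -771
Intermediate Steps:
c = -18 (c = -6*6/2 = -18 ≈ -18.000)
M(n, u) = 6 - 4*u
-10*M(-2, c) + 9 = -10*(6 - 4*(-18)) + 9 = -10*(6 + 72) + 9 = -10*78 + 9 = -780 + 9 = -771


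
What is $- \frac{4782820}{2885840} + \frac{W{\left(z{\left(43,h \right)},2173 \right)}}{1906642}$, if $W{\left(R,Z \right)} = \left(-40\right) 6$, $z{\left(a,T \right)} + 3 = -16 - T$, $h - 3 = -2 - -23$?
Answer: $- \frac{227995452301}{137556593732} \approx -1.6575$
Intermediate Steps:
$h = 24$ ($h = 3 - -21 = 3 + \left(-2 + 23\right) = 3 + 21 = 24$)
$z{\left(a,T \right)} = -19 - T$ ($z{\left(a,T \right)} = -3 - \left(16 + T\right) = -19 - T$)
$W{\left(R,Z \right)} = -240$
$- \frac{4782820}{2885840} + \frac{W{\left(z{\left(43,h \right)},2173 \right)}}{1906642} = - \frac{4782820}{2885840} - \frac{240}{1906642} = \left(-4782820\right) \frac{1}{2885840} - \frac{120}{953321} = - \frac{239141}{144292} - \frac{120}{953321} = - \frac{227995452301}{137556593732}$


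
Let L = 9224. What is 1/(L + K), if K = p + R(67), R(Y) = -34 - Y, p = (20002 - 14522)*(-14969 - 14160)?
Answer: -1/159617797 ≈ -6.2650e-9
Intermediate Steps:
p = -159626920 (p = 5480*(-29129) = -159626920)
K = -159627021 (K = -159626920 + (-34 - 1*67) = -159626920 + (-34 - 67) = -159626920 - 101 = -159627021)
1/(L + K) = 1/(9224 - 159627021) = 1/(-159617797) = -1/159617797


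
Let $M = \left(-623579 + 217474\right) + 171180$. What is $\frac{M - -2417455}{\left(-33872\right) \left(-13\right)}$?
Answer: $\frac{1091265}{220168} \approx 4.9565$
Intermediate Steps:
$M = -234925$ ($M = -406105 + 171180 = -234925$)
$\frac{M - -2417455}{\left(-33872\right) \left(-13\right)} = \frac{-234925 - -2417455}{\left(-33872\right) \left(-13\right)} = \frac{-234925 + 2417455}{440336} = 2182530 \cdot \frac{1}{440336} = \frac{1091265}{220168}$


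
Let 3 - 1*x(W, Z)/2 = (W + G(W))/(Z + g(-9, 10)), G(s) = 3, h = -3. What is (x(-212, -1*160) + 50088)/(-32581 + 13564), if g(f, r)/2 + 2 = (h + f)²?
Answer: -3106037/1179054 ≈ -2.6343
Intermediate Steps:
g(f, r) = -4 + 2*(-3 + f)²
x(W, Z) = 6 - 2*(3 + W)/(284 + Z) (x(W, Z) = 6 - 2*(W + 3)/(Z + (-4 + 2*(-3 - 9)²)) = 6 - 2*(3 + W)/(Z + (-4 + 2*(-12)²)) = 6 - 2*(3 + W)/(Z + (-4 + 2*144)) = 6 - 2*(3 + W)/(Z + (-4 + 288)) = 6 - 2*(3 + W)/(Z + 284) = 6 - 2*(3 + W)/(284 + Z))
(x(-212, -1*160) + 50088)/(-32581 + 13564) = (2*(849 - 1*(-212) + 3*(-1*160))/(284 - 1*160) + 50088)/(-32581 + 13564) = (2*(849 + 212 + 3*(-160))/(284 - 160) + 50088)/(-19017) = (2*(849 + 212 - 480)/124 + 50088)*(-1/19017) = (2*(1/124)*581 + 50088)*(-1/19017) = (581/62 + 50088)*(-1/19017) = (3106037/62)*(-1/19017) = -3106037/1179054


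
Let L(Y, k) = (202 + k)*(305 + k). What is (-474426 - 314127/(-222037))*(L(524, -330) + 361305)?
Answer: -38396888040015675/222037 ≈ -1.7293e+11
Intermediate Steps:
(-474426 - 314127/(-222037))*(L(524, -330) + 361305) = (-474426 - 314127/(-222037))*((61610 + (-330)**2 + 507*(-330)) + 361305) = (-474426 - 314127*(-1/222037))*((61610 + 108900 - 167310) + 361305) = (-474426 + 314127/222037)*(3200 + 361305) = -105339811635/222037*364505 = -38396888040015675/222037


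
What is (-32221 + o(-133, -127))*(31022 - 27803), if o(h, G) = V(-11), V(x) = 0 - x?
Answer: -103683990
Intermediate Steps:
V(x) = -x
o(h, G) = 11 (o(h, G) = -1*(-11) = 11)
(-32221 + o(-133, -127))*(31022 - 27803) = (-32221 + 11)*(31022 - 27803) = -32210*3219 = -103683990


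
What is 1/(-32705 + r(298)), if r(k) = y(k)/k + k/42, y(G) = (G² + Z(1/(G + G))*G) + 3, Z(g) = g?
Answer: -12516/405517061 ≈ -3.0864e-5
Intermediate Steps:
y(G) = 7/2 + G² (y(G) = (G² + G/(G + G)) + 3 = (G² + G/((2*G))) + 3 = (G² + (1/(2*G))*G) + 3 = (G² + ½) + 3 = (½ + G²) + 3 = 7/2 + G²)
r(k) = k/42 + (7/2 + k²)/k (r(k) = (7/2 + k²)/k + k/42 = k/42 + (7/2 + k²)/k)
1/(-32705 + r(298)) = 1/(-32705 + (1/42)*(147 + 43*298²)/298) = 1/(-32705 + (1/42)*(1/298)*(147 + 43*88804)) = 1/(-32705 + (1/42)*(1/298)*(147 + 3818572)) = 1/(-32705 + (1/42)*(1/298)*3818719) = 1/(-32705 + 3818719/12516) = 1/(-405517061/12516) = -12516/405517061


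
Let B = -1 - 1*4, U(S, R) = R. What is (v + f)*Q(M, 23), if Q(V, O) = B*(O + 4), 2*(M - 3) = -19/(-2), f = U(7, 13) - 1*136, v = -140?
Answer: 35505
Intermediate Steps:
B = -5 (B = -1 - 4 = -5)
f = -123 (f = 13 - 1*136 = 13 - 136 = -123)
M = 31/4 (M = 3 + (-19/(-2))/2 = 3 + (-19*(-½))/2 = 3 + (½)*(19/2) = 3 + 19/4 = 31/4 ≈ 7.7500)
Q(V, O) = -20 - 5*O (Q(V, O) = -5*(O + 4) = -5*(4 + O) = -20 - 5*O)
(v + f)*Q(M, 23) = (-140 - 123)*(-20 - 5*23) = -263*(-20 - 115) = -263*(-135) = 35505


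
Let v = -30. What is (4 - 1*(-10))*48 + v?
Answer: 642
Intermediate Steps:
(4 - 1*(-10))*48 + v = (4 - 1*(-10))*48 - 30 = (4 + 10)*48 - 30 = 14*48 - 30 = 672 - 30 = 642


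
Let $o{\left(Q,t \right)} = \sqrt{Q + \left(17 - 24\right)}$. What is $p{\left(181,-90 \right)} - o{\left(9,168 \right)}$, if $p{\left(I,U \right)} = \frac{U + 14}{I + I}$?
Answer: $- \frac{38}{181} - \sqrt{2} \approx -1.6242$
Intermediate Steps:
$p{\left(I,U \right)} = \frac{14 + U}{2 I}$
$o{\left(Q,t \right)} = \sqrt{-7 + Q}$ ($o{\left(Q,t \right)} = \sqrt{Q - 7} = \sqrt{-7 + Q}$)
$p{\left(181,-90 \right)} - o{\left(9,168 \right)} = \frac{14 - 90}{2 \cdot 181} - \sqrt{-7 + 9} = \frac{1}{2} \cdot \frac{1}{181} \left(-76\right) - \sqrt{2} = - \frac{38}{181} - \sqrt{2}$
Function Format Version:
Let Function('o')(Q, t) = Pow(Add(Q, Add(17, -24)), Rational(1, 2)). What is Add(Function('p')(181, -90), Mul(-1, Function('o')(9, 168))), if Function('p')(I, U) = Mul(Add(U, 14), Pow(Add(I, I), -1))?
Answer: Add(Rational(-38, 181), Mul(-1, Pow(2, Rational(1, 2)))) ≈ -1.6242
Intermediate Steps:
Function('p')(I, U) = Mul(Rational(1, 2), Pow(I, -1), Add(14, U)) (Function('p')(I, U) = Mul(Add(14, U), Pow(Mul(2, I), -1)) = Mul(Add(14, U), Mul(Rational(1, 2), Pow(I, -1))) = Mul(Rational(1, 2), Pow(I, -1), Add(14, U)))
Function('o')(Q, t) = Pow(Add(-7, Q), Rational(1, 2)) (Function('o')(Q, t) = Pow(Add(Q, -7), Rational(1, 2)) = Pow(Add(-7, Q), Rational(1, 2)))
Add(Function('p')(181, -90), Mul(-1, Function('o')(9, 168))) = Add(Mul(Rational(1, 2), Pow(181, -1), Add(14, -90)), Mul(-1, Pow(Add(-7, 9), Rational(1, 2)))) = Add(Mul(Rational(1, 2), Rational(1, 181), -76), Mul(-1, Pow(2, Rational(1, 2)))) = Add(Rational(-38, 181), Mul(-1, Pow(2, Rational(1, 2))))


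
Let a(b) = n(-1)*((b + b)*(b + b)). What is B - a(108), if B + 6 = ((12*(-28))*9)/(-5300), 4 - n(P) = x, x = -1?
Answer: -309103194/1325 ≈ -2.3329e+5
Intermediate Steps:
n(P) = 5 (n(P) = 4 - 1*(-1) = 4 + 1 = 5)
a(b) = 20*b² (a(b) = 5*((b + b)*(b + b)) = 5*((2*b)*(2*b)) = 5*(4*b²) = 20*b²)
B = -7194/1325 (B = -6 + ((12*(-28))*9)/(-5300) = -6 - 336*9*(-1/5300) = -6 - 3024*(-1/5300) = -6 + 756/1325 = -7194/1325 ≈ -5.4294)
B - a(108) = -7194/1325 - 20*108² = -7194/1325 - 20*11664 = -7194/1325 - 1*233280 = -7194/1325 - 233280 = -309103194/1325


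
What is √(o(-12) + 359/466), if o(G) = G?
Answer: I*√2438578/466 ≈ 3.3511*I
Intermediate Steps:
√(o(-12) + 359/466) = √(-12 + 359/466) = √(-5233/466) = I*√2438578/466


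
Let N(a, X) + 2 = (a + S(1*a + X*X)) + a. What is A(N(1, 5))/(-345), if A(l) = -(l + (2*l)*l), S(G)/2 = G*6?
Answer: 13000/23 ≈ 565.22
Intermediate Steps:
S(G) = 12*G (S(G) = 2*(G*6) = 2*(6*G) = 12*G)
N(a, X) = -2 + 12*X² + 14*a (N(a, X) = -2 + ((a + 12*(1*a + X*X)) + a) = -2 + ((a + 12*(a + X²)) + a) = -2 + ((a + (12*a + 12*X²)) + a) = -2 + ((12*X² + 13*a) + a) = -2 + (12*X² + 14*a) = -2 + 12*X² + 14*a)
A(l) = -l - 2*l² (A(l) = -(l + 2*l²) = -l - 2*l²)
A(N(1, 5))/(-345) = -(-2 + 12*5² + 14*1)*(1 + 2*(-2 + 12*5² + 14*1))/(-345) = -(-2 + 12*25 + 14)*(1 + 2*(-2 + 12*25 + 14))*(-1/345) = -(-2 + 300 + 14)*(1 + 2*(-2 + 300 + 14))*(-1/345) = -1*312*(1 + 2*312)*(-1/345) = -1*312*(1 + 624)*(-1/345) = -1*312*625*(-1/345) = -195000*(-1/345) = 13000/23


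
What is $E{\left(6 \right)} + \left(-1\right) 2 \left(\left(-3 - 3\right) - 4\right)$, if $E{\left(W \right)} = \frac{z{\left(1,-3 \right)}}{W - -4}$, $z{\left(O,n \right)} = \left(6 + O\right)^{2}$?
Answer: $\frac{249}{10} \approx 24.9$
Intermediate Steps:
$E{\left(W \right)} = \frac{49}{4 + W}$ ($E{\left(W \right)} = \frac{\left(6 + 1\right)^{2}}{W - -4} = \frac{7^{2}}{W + 4} = \frac{49}{4 + W}$)
$E{\left(6 \right)} + \left(-1\right) 2 \left(\left(-3 - 3\right) - 4\right) = \frac{49}{4 + 6} + \left(-1\right) 2 \left(\left(-3 - 3\right) - 4\right) = \frac{49}{10} - 2 \left(\left(-3 - 3\right) - 4\right) = 49 \cdot \frac{1}{10} - 2 \left(-6 - 4\right) = \frac{49}{10} - -20 = \frac{49}{10} + 20 = \frac{249}{10}$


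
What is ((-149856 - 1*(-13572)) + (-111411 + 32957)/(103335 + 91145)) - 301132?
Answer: -42534371067/97240 ≈ -4.3742e+5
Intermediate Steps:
((-149856 - 1*(-13572)) + (-111411 + 32957)/(103335 + 91145)) - 301132 = ((-149856 + 13572) - 78454/194480) - 301132 = (-136284 - 78454*1/194480) - 301132 = (-136284 - 39227/97240) - 301132 = -13252295387/97240 - 301132 = -42534371067/97240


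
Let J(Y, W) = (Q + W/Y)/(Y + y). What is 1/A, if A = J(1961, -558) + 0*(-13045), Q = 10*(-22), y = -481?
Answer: -1451140/215989 ≈ -6.7186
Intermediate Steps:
Q = -220
J(Y, W) = (-220 + W/Y)/(-481 + Y) (J(Y, W) = (-220 + W/Y)/(Y - 481) = (-220 + W/Y)/(-481 + Y))
A = -215989/1451140 (A = (-558 - 220*1961)/(1961*(-481 + 1961)) + 0*(-13045) = (1/1961)*(-558 - 431420)/1480 + 0 = (1/1961)*(1/1480)*(-431978) + 0 = -215989/1451140 + 0 = -215989/1451140 ≈ -0.14884)
1/A = 1/(-215989/1451140) = -1451140/215989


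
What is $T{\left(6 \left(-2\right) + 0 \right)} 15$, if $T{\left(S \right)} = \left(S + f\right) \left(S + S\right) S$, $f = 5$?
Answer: $-30240$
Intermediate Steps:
$T{\left(S \right)} = 2 S^{2} \left(5 + S\right)$ ($T{\left(S \right)} = \left(S + 5\right) \left(S + S\right) S = \left(5 + S\right) 2 S S = 2 S \left(5 + S\right) S = 2 S^{2} \left(5 + S\right)$)
$T{\left(6 \left(-2\right) + 0 \right)} 15 = 2 \left(6 \left(-2\right) + 0\right)^{2} \left(5 + \left(6 \left(-2\right) + 0\right)\right) 15 = 2 \left(-12 + 0\right)^{2} \left(5 + \left(-12 + 0\right)\right) 15 = 2 \left(-12\right)^{2} \left(5 - 12\right) 15 = 2 \cdot 144 \left(-7\right) 15 = \left(-2016\right) 15 = -30240$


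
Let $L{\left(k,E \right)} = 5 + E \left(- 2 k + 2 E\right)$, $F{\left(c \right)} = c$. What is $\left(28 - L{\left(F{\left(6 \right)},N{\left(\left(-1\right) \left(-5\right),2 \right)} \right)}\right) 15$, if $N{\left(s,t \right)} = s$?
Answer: $495$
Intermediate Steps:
$\left(28 - L{\left(F{\left(6 \right)},N{\left(\left(-1\right) \left(-5\right),2 \right)} \right)}\right) 15 = \left(28 - \left(5 + 2 \left(\left(-1\right) \left(-5\right)\right)^{2} - 2 \left(\left(-1\right) \left(-5\right)\right) 6\right)\right) 15 = \left(28 - \left(5 + 2 \cdot 5^{2} - 10 \cdot 6\right)\right) 15 = \left(28 - \left(5 + 2 \cdot 25 - 60\right)\right) 15 = \left(28 - \left(5 + 50 - 60\right)\right) 15 = \left(28 - -5\right) 15 = \left(28 + 5\right) 15 = 33 \cdot 15 = 495$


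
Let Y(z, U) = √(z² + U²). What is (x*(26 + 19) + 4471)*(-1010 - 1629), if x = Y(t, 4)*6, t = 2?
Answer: -11798969 - 1425060*√5 ≈ -1.4986e+7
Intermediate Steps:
Y(z, U) = √(U² + z²)
x = 12*√5 (x = √(4² + 2²)*6 = √(16 + 4)*6 = √20*6 = (2*√5)*6 = 12*√5 ≈ 26.833)
(x*(26 + 19) + 4471)*(-1010 - 1629) = ((12*√5)*(26 + 19) + 4471)*(-1010 - 1629) = ((12*√5)*45 + 4471)*(-2639) = (540*√5 + 4471)*(-2639) = (4471 + 540*√5)*(-2639) = -11798969 - 1425060*√5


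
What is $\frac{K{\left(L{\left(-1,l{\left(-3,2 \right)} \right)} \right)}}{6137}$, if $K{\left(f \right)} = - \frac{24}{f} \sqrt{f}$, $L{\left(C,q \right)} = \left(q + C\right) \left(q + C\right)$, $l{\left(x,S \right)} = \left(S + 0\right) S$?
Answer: $- \frac{8}{6137} \approx -0.0013036$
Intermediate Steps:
$l{\left(x,S \right)} = S^{2}$ ($l{\left(x,S \right)} = S S = S^{2}$)
$L{\left(C,q \right)} = \left(C + q\right)^{2}$ ($L{\left(C,q \right)} = \left(C + q\right) \left(C + q\right) = \left(C + q\right)^{2}$)
$K{\left(f \right)} = - \frac{24}{\sqrt{f}}$
$\frac{K{\left(L{\left(-1,l{\left(-3,2 \right)} \right)} \right)}}{6137} = \frac{\left(-24\right) \frac{1}{\sqrt{\left(-1 + 2^{2}\right)^{2}}}}{6137} = - \frac{24}{3} \cdot \frac{1}{6137} = \left(-24\right) \frac{1}{3} \cdot \frac{1}{6137} = \left(-8\right) \frac{1}{6137} = - \frac{8}{6137}$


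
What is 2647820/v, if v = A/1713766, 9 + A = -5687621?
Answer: -453774389012/568763 ≈ -7.9783e+5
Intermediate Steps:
A = -5687630 (A = -9 - 5687621 = -5687630)
v = -2843815/856883 (v = -5687630/1713766 = -5687630*1/1713766 = -2843815/856883 ≈ -3.3188)
2647820/v = 2647820/(-2843815/856883) = 2647820*(-856883/2843815) = -453774389012/568763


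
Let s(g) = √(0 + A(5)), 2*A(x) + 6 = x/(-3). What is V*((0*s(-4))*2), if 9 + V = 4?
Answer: 0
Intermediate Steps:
A(x) = -3 - x/6 (A(x) = -3 + (x/(-3))/2 = -3 + (x*(-⅓))/2 = -3 + (-x/3)/2 = -3 - x/6)
s(g) = I*√138/6 (s(g) = √(0 + (-3 - ⅙*5)) = √(0 + (-3 - ⅚)) = √(0 - 23/6) = √(-23/6) = I*√138/6)
V = -5 (V = -9 + 4 = -5)
V*((0*s(-4))*2) = -5*0*(I*√138/6)*2 = -0*2 = -5*0 = 0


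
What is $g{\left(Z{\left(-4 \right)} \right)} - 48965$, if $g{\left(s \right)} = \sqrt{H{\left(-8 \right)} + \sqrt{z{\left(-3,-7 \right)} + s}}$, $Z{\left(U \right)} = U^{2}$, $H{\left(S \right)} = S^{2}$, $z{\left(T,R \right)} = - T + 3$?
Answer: $-48965 + \sqrt{64 + \sqrt{22}} \approx -48957.0$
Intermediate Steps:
$z{\left(T,R \right)} = 3 - T$
$g{\left(s \right)} = \sqrt{64 + \sqrt{6 + s}}$ ($g{\left(s \right)} = \sqrt{\left(-8\right)^{2} + \sqrt{\left(3 - -3\right) + s}} = \sqrt{64 + \sqrt{\left(3 + 3\right) + s}} = \sqrt{64 + \sqrt{6 + s}}$)
$g{\left(Z{\left(-4 \right)} \right)} - 48965 = \sqrt{64 + \sqrt{6 + \left(-4\right)^{2}}} - 48965 = \sqrt{64 + \sqrt{6 + 16}} - 48965 = \sqrt{64 + \sqrt{22}} - 48965 = -48965 + \sqrt{64 + \sqrt{22}}$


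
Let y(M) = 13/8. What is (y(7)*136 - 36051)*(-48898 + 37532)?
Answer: 407243780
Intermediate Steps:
y(M) = 13/8 (y(M) = 13*(1/8) = 13/8)
(y(7)*136 - 36051)*(-48898 + 37532) = ((13/8)*136 - 36051)*(-48898 + 37532) = (221 - 36051)*(-11366) = -35830*(-11366) = 407243780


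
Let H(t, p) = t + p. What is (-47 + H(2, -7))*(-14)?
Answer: 728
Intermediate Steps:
H(t, p) = p + t
(-47 + H(2, -7))*(-14) = (-47 + (-7 + 2))*(-14) = (-47 - 5)*(-14) = -52*(-14) = 728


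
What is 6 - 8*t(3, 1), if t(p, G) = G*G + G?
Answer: -10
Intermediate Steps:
t(p, G) = G + G**2 (t(p, G) = G**2 + G = G + G**2)
6 - 8*t(3, 1) = 6 - 8*(1 + 1) = 6 - 8*2 = 6 - 16 = -10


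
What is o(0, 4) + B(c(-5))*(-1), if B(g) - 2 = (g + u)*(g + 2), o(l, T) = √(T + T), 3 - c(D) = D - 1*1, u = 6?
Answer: -167 + 2*√2 ≈ -164.17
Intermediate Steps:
c(D) = 4 - D (c(D) = 3 - (D - 1*1) = 3 - (D - 1) = 3 - (-1 + D) = 3 + (1 - D) = 4 - D)
o(l, T) = √2*√T (o(l, T) = √(2*T) = √2*√T)
B(g) = 2 + (2 + g)*(6 + g) (B(g) = 2 + (g + 6)*(g + 2) = 2 + (6 + g)*(2 + g) = 2 + (2 + g)*(6 + g))
o(0, 4) + B(c(-5))*(-1) = √2*√4 + (14 + (4 - 1*(-5))² + 8*(4 - 1*(-5)))*(-1) = √2*2 + (14 + (4 + 5)² + 8*(4 + 5))*(-1) = 2*√2 + (14 + 9² + 8*9)*(-1) = 2*√2 + (14 + 81 + 72)*(-1) = 2*√2 + 167*(-1) = 2*√2 - 167 = -167 + 2*√2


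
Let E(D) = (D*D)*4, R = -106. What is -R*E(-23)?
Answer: 224296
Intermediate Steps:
E(D) = 4*D**2 (E(D) = D**2*4 = 4*D**2)
-R*E(-23) = -(-106)*4*(-23)**2 = -(-106)*4*529 = -(-106)*2116 = -1*(-224296) = 224296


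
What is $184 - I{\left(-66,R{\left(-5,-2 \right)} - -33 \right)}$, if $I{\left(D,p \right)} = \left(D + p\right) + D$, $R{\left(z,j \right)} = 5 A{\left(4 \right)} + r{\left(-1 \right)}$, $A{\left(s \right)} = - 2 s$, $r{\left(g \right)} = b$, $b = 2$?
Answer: $321$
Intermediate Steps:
$r{\left(g \right)} = 2$
$R{\left(z,j \right)} = -38$ ($R{\left(z,j \right)} = 5 \left(\left(-2\right) 4\right) + 2 = 5 \left(-8\right) + 2 = -40 + 2 = -38$)
$I{\left(D,p \right)} = p + 2 D$
$184 - I{\left(-66,R{\left(-5,-2 \right)} - -33 \right)} = 184 - \left(\left(-38 - -33\right) + 2 \left(-66\right)\right) = 184 - \left(\left(-38 + 33\right) - 132\right) = 184 - \left(-5 - 132\right) = 184 - -137 = 184 + 137 = 321$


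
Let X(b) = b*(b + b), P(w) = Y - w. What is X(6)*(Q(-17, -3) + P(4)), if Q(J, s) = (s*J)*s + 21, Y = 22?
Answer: -8208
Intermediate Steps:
P(w) = 22 - w
Q(J, s) = 21 + J*s**2 (Q(J, s) = (J*s)*s + 21 = J*s**2 + 21 = 21 + J*s**2)
X(b) = 2*b**2 (X(b) = b*(2*b) = 2*b**2)
X(6)*(Q(-17, -3) + P(4)) = (2*6**2)*((21 - 17*(-3)**2) + (22 - 1*4)) = (2*36)*((21 - 17*9) + (22 - 4)) = 72*((21 - 153) + 18) = 72*(-132 + 18) = 72*(-114) = -8208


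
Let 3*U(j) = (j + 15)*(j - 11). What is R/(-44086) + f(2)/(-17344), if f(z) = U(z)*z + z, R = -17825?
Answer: 39195675/95578448 ≈ 0.41009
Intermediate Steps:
U(j) = (-11 + j)*(15 + j)/3 (U(j) = ((j + 15)*(j - 11))/3 = ((15 + j)*(-11 + j))/3 = ((-11 + j)*(15 + j))/3 = (-11 + j)*(15 + j)/3)
f(z) = z + z*(-55 + z**2/3 + 4*z/3) (f(z) = (-55 + z**2/3 + 4*z/3)*z + z = z*(-55 + z**2/3 + 4*z/3) + z = z + z*(-55 + z**2/3 + 4*z/3))
R/(-44086) + f(2)/(-17344) = -17825/(-44086) + ((1/3)*2*(-162 + 2**2 + 4*2))/(-17344) = -17825*(-1/44086) + ((1/3)*2*(-162 + 4 + 8))*(-1/17344) = 17825/44086 + ((1/3)*2*(-150))*(-1/17344) = 17825/44086 - 100*(-1/17344) = 17825/44086 + 25/4336 = 39195675/95578448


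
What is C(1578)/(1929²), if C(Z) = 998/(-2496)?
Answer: -499/4643859168 ≈ -1.0745e-7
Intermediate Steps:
C(Z) = -499/1248 (C(Z) = 998*(-1/2496) = -499/1248)
C(1578)/(1929²) = -499/(1248*(1929²)) = -499/1248/3721041 = -499/1248*1/3721041 = -499/4643859168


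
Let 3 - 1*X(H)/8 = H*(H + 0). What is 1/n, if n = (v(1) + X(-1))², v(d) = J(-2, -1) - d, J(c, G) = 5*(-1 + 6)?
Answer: 1/1600 ≈ 0.00062500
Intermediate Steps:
X(H) = 24 - 8*H² (X(H) = 24 - 8*H*(H + 0) = 24 - 8*H*H = 24 - 8*H²)
J(c, G) = 25 (J(c, G) = 5*5 = 25)
v(d) = 25 - d
n = 1600 (n = ((25 - 1*1) + (24 - 8*(-1)²))² = ((25 - 1) + (24 - 8*1))² = (24 + (24 - 8))² = (24 + 16)² = 40² = 1600)
1/n = 1/1600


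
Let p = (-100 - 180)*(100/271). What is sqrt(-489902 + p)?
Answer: I*sqrt(35986480782)/271 ≈ 700.0*I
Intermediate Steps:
p = -28000/271 ≈ -103.32
sqrt(-489902 + p) = sqrt(-489902 - 28000/271) = sqrt(-132791442/271) = I*sqrt(35986480782)/271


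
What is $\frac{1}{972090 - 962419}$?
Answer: $\frac{1}{9671} \approx 0.0001034$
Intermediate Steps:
$\frac{1}{972090 - 962419} = \frac{1}{9671}$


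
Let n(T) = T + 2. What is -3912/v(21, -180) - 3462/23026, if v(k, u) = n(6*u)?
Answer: 21586419/6205507 ≈ 3.4786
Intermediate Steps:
n(T) = 2 + T
v(k, u) = 2 + 6*u
-3912/v(21, -180) - 3462/23026 = -3912/(2 + 6*(-180)) - 3462/23026 = -3912/(2 - 1080) - 3462*1/23026 = -3912/(-1078) - 1731/11513 = -3912*(-1/1078) - 1731/11513 = 1956/539 - 1731/11513 = 21586419/6205507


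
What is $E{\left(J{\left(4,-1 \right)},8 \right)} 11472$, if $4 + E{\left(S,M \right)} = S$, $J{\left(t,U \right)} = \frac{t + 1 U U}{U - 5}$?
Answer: $-55448$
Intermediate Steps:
$J{\left(t,U \right)} = \frac{t + U^{2}}{-5 + U}$ ($J{\left(t,U \right)} = \frac{t + U U}{-5 + U} = \frac{t + U^{2}}{-5 + U}$)
$E{\left(S,M \right)} = -4 + S$
$E{\left(J{\left(4,-1 \right)},8 \right)} 11472 = \left(-4 + \frac{4 + \left(-1\right)^{2}}{-5 - 1}\right) 11472 = \left(-4 + \frac{4 + 1}{-6}\right) 11472 = \left(-4 - \frac{5}{6}\right) 11472 = \left(- \frac{29}{6}\right) 11472 = -55448$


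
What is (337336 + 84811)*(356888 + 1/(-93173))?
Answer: 14037369504772581/93173 ≈ 1.5066e+11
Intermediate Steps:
(337336 + 84811)*(356888 + 1/(-93173)) = 422147*(356888 - 1/93173) = 422147*(33252325623/93173) = 14037369504772581/93173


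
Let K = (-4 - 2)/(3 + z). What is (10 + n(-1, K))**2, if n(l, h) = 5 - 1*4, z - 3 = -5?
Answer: 121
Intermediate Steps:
z = -2 (z = 3 - 5 = -2)
K = -6 (K = (-4 - 2)/(3 - 2) = -6/1 = -6*1 = -6)
n(l, h) = 1 (n(l, h) = 5 - 4 = 1)
(10 + n(-1, K))**2 = (10 + 1)**2 = 11**2 = 121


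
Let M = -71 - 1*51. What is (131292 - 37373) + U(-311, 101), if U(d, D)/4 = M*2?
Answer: 92943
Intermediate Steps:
M = -122 (M = -71 - 51 = -122)
U(d, D) = -976 (U(d, D) = 4*(-122*2) = 4*(-244) = -976)
(131292 - 37373) + U(-311, 101) = (131292 - 37373) - 976 = 93919 - 976 = 92943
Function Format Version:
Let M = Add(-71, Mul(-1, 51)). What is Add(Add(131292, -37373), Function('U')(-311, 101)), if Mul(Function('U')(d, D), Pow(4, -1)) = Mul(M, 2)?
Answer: 92943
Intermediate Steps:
M = -122 (M = Add(-71, -51) = -122)
Function('U')(d, D) = -976 (Function('U')(d, D) = Mul(4, Mul(-122, 2)) = Mul(4, -244) = -976)
Add(Add(131292, -37373), Function('U')(-311, 101)) = Add(Add(131292, -37373), -976) = Add(93919, -976) = 92943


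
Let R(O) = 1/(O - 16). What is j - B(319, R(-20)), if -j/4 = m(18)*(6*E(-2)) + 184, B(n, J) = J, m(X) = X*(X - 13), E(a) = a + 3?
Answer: -104255/36 ≈ -2896.0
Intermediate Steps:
E(a) = 3 + a
R(O) = 1/(-16 + O)
m(X) = X*(-13 + X)
j = -2896 (j = -4*((18*(-13 + 18))*(6*(3 - 2)) + 184) = -4*((18*5)*(6*1) + 184) = -4*(90*6 + 184) = -4*(540 + 184) = -4*724 = -2896)
j - B(319, R(-20)) = -2896 - 1/(-16 - 20) = -2896 - 1/(-36) = -2896 - 1*(-1/36) = -2896 + 1/36 = -104255/36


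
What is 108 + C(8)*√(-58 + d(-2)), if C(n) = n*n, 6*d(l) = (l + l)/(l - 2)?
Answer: 108 + 32*I*√2082/3 ≈ 108.0 + 486.71*I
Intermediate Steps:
d(l) = l/(3*(-2 + l)) (d(l) = ((l + l)/(l - 2))/6 = ((2*l)/(-2 + l))/6 = (2*l/(-2 + l))/6 = l/(3*(-2 + l)))
C(n) = n²
108 + C(8)*√(-58 + d(-2)) = 108 + 8²*√(-58 + (⅓)*(-2)/(-2 - 2)) = 108 + 64*√(-58 + (⅓)*(-2)/(-4)) = 108 + 64*√(-58 + (⅓)*(-2)*(-¼)) = 108 + 64*√(-58 + ⅙) = 108 + 64*√(-347/6) = 108 + 64*(I*√2082/6) = 108 + 32*I*√2082/3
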